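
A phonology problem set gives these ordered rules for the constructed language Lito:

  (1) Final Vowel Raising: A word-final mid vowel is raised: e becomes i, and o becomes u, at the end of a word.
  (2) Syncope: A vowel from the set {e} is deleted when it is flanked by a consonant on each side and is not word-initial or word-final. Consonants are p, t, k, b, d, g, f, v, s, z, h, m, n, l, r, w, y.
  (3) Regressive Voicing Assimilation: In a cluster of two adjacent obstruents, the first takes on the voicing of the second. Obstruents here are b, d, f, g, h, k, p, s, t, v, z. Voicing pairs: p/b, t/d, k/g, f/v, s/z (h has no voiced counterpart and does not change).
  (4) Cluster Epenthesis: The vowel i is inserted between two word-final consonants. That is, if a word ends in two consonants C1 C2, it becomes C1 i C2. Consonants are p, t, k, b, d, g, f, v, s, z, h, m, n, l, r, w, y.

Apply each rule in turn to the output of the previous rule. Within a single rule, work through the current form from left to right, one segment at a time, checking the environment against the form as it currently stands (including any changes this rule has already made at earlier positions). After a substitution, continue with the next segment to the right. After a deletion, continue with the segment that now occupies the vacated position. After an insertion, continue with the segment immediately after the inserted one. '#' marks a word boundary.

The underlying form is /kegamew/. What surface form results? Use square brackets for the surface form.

[ggamiw]

(1) Final Vowel Raising: no change — [kegamew]
(2) Syncope: [kegamew] → [kgamw]
(3) Regressive Voicing Assimilation: [kgamw] → [ggamw]
(4) Cluster Epenthesis: [ggamw] → [ggamiw]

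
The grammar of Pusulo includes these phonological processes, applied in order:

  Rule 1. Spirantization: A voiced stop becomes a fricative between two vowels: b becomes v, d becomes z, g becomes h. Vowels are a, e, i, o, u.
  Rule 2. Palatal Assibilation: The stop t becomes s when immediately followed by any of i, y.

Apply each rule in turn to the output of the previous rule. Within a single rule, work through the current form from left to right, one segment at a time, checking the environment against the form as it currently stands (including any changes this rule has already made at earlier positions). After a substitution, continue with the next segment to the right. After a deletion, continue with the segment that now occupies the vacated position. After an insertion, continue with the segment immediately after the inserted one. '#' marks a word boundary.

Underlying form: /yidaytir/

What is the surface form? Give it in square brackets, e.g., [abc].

[yizaysir]

Rule 1 Spirantization: [yidaytir] → [yizaytir]
Rule 2 Palatal Assibilation: [yizaytir] → [yizaysir]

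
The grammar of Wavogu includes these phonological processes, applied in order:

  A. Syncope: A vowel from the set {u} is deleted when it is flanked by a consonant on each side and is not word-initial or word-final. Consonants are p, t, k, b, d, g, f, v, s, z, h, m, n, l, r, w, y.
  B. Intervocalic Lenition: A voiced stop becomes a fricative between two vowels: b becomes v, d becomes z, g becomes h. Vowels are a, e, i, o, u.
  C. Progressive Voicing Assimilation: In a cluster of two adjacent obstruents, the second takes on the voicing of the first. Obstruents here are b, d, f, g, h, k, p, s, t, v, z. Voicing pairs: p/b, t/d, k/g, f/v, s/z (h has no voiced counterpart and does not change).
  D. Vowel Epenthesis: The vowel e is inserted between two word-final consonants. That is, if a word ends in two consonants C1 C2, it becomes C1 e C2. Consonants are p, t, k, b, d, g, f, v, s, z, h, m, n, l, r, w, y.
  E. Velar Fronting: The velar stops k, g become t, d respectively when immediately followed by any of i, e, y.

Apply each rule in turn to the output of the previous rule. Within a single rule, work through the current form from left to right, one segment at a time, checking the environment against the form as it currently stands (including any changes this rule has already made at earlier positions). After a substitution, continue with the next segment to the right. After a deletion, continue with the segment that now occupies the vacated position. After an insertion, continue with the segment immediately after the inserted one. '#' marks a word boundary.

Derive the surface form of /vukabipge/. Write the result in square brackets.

A Syncope: [vukabipge] → [vkabipge]
B Intervocalic Lenition: [vkabipge] → [vkavipge]
C Progressive Voicing Assimilation: [vkavipge] → [vgavipke]
D Vowel Epenthesis: no change — [vgavipke]
E Velar Fronting: [vgavipke] → [vgavipte]

[vgavipte]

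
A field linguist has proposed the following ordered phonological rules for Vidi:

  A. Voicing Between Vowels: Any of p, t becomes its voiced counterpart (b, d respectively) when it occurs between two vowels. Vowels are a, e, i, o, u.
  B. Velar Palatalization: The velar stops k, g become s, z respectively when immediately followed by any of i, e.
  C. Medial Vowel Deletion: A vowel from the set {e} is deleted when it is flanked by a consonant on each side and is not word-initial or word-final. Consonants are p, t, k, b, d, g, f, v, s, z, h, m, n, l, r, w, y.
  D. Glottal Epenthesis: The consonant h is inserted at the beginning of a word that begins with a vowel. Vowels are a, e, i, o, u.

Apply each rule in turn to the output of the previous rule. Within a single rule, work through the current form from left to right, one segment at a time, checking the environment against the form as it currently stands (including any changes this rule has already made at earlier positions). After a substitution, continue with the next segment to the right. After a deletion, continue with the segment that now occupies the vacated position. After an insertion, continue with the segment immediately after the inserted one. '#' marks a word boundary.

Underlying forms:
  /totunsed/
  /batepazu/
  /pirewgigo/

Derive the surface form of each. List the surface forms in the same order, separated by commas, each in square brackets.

/totunsed/:
  A Voicing Between Vowels: [totunsed] → [todunsed]
  B Velar Palatalization: no change — [todunsed]
  C Medial Vowel Deletion: [todunsed] → [todunsd]
  D Glottal Epenthesis: no change — [todunsd]
/batepazu/:
  A Voicing Between Vowels: [batepazu] → [badebazu]
  B Velar Palatalization: no change — [badebazu]
  C Medial Vowel Deletion: [badebazu] → [badbazu]
  D Glottal Epenthesis: no change — [badbazu]
/pirewgigo/:
  A Voicing Between Vowels: no change — [pirewgigo]
  B Velar Palatalization: [pirewgigo] → [pirewzigo]
  C Medial Vowel Deletion: [pirewzigo] → [pirwzigo]
  D Glottal Epenthesis: no change — [pirwzigo]

[todunsd], [badbazu], [pirwzigo]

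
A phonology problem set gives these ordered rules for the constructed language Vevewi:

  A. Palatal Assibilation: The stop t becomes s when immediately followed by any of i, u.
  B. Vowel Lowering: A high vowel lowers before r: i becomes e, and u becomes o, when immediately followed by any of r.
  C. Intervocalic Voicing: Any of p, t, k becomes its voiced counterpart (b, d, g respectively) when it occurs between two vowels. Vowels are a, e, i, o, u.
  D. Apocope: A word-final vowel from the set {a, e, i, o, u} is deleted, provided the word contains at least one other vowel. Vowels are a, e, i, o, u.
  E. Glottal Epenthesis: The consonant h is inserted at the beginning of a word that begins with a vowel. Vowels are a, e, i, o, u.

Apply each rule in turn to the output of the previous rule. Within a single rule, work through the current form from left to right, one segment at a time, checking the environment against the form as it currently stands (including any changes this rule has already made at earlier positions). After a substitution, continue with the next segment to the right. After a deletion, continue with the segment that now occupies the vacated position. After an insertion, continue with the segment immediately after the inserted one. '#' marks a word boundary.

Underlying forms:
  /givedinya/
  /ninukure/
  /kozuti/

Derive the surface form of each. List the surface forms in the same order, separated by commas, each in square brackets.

/givedinya/:
  A Palatal Assibilation: no change — [givedinya]
  B Vowel Lowering: no change — [givedinya]
  C Intervocalic Voicing: no change — [givedinya]
  D Apocope: [givedinya] → [givediny]
  E Glottal Epenthesis: no change — [givediny]
/ninukure/:
  A Palatal Assibilation: no change — [ninukure]
  B Vowel Lowering: [ninukure] → [ninukore]
  C Intervocalic Voicing: [ninukore] → [ninugore]
  D Apocope: [ninugore] → [ninugor]
  E Glottal Epenthesis: no change — [ninugor]
/kozuti/:
  A Palatal Assibilation: [kozuti] → [kozusi]
  B Vowel Lowering: no change — [kozusi]
  C Intervocalic Voicing: no change — [kozusi]
  D Apocope: [kozusi] → [kozus]
  E Glottal Epenthesis: no change — [kozus]

[givediny], [ninugor], [kozus]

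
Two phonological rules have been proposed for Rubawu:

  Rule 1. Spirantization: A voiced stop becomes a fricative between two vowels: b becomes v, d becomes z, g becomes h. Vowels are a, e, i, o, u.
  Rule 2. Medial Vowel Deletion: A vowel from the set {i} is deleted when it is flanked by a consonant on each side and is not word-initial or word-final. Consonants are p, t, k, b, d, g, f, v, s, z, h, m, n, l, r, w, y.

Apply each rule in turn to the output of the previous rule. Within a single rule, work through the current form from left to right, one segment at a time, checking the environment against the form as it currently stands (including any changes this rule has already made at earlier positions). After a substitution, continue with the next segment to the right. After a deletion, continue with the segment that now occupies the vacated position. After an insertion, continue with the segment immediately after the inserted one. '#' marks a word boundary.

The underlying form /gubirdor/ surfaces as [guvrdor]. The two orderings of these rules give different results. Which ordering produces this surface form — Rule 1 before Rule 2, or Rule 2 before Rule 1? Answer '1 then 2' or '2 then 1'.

1 then 2

Order 1 then 2:
  1 Spirantization: [gubirdor] → [guvirdor]
  2 Medial Vowel Deletion: [guvirdor] → [guvrdor]
  result: [guvrdor]
Order 2 then 1:
  2 Medial Vowel Deletion: [gubirdor] → [gubrdor]
  1 Spirantization: no change — [gubrdor]
  result: [gubrdor]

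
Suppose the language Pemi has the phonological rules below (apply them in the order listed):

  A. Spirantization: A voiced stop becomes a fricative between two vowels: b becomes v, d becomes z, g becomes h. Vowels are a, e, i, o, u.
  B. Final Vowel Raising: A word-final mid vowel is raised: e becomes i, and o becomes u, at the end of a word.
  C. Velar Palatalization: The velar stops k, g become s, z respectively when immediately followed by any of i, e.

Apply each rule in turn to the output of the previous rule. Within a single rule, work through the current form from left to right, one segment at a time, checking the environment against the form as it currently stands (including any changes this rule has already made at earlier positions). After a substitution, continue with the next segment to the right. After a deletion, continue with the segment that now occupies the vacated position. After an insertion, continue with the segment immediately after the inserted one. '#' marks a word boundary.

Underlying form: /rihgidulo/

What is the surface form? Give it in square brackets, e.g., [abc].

[rihzizulu]

A Spirantization: [rihgidulo] → [rihgizulo]
B Final Vowel Raising: [rihgizulo] → [rihgizulu]
C Velar Palatalization: [rihgizulu] → [rihzizulu]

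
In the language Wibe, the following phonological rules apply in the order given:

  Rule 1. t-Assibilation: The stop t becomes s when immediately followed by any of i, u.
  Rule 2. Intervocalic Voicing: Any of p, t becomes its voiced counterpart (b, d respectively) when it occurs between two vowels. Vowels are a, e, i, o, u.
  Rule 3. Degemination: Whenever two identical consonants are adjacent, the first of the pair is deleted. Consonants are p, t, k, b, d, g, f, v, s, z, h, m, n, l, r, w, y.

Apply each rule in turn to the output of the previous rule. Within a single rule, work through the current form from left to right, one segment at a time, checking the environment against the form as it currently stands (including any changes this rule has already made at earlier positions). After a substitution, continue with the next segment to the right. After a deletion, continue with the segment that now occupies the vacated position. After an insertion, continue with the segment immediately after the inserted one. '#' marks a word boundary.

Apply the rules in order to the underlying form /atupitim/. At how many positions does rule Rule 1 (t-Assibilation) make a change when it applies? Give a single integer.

2

Rule 1 t-Assibilation: [atupitim] → [asupisim]
Rule 2 Intervocalic Voicing: [asupisim] → [asubisim]
Rule 3 Degemination: no change — [asubisim]
Rule Rule 1 changed 2 position(s).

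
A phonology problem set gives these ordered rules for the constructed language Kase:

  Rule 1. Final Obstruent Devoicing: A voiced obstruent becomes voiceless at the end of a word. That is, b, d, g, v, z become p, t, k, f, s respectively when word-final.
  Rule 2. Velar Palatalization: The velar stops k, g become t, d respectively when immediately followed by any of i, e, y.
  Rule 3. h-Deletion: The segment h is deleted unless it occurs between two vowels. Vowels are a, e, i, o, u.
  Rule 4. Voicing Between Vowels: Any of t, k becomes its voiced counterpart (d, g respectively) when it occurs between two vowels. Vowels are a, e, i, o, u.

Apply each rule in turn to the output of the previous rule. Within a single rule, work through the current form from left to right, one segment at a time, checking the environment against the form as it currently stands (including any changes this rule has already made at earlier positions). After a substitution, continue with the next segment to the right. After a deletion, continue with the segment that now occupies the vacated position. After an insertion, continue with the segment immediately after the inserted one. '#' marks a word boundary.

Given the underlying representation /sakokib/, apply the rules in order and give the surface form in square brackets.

[sagodip]

Rule 1 Final Obstruent Devoicing: [sakokib] → [sakokip]
Rule 2 Velar Palatalization: [sakokip] → [sakotip]
Rule 3 h-Deletion: no change — [sakotip]
Rule 4 Voicing Between Vowels: [sakotip] → [sagodip]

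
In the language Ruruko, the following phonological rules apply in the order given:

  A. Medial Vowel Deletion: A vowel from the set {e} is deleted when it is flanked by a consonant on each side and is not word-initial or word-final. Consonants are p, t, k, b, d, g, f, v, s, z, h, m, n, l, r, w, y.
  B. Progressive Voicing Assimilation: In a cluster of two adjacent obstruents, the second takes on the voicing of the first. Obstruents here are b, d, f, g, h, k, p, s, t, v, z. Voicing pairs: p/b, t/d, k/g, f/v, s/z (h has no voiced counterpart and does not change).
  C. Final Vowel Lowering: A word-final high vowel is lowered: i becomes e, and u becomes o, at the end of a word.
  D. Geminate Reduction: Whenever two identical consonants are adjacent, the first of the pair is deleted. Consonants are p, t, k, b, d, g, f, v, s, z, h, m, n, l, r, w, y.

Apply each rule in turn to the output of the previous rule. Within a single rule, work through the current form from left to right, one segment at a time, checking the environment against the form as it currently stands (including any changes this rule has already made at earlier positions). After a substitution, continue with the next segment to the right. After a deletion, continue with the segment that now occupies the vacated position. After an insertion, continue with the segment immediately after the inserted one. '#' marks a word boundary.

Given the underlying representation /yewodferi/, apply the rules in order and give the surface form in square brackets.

A Medial Vowel Deletion: [yewodferi] → [ywodfri]
B Progressive Voicing Assimilation: [ywodfri] → [ywodvri]
C Final Vowel Lowering: [ywodvri] → [ywodvre]
D Geminate Reduction: no change — [ywodvre]

[ywodvre]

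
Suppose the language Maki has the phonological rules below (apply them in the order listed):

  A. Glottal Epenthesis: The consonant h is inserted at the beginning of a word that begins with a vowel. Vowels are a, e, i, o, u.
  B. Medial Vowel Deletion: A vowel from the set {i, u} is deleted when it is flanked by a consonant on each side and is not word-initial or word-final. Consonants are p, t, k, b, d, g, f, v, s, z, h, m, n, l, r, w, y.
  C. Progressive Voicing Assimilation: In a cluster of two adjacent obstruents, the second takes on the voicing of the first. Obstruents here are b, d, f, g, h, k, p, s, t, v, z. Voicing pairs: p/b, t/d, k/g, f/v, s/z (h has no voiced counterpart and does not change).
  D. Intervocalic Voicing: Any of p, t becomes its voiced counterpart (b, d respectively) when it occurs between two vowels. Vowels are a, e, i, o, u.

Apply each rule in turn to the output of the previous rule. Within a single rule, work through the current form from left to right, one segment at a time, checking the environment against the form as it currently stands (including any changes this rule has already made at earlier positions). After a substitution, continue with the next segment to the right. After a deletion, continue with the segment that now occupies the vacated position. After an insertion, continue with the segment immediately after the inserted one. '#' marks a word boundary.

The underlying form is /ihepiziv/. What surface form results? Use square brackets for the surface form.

[hhepsf]

A Glottal Epenthesis: [ihepiziv] → [hihepiziv]
B Medial Vowel Deletion: [hihepiziv] → [hhepzv]
C Progressive Voicing Assimilation: [hhepzv] → [hhepsf]
D Intervocalic Voicing: no change — [hhepsf]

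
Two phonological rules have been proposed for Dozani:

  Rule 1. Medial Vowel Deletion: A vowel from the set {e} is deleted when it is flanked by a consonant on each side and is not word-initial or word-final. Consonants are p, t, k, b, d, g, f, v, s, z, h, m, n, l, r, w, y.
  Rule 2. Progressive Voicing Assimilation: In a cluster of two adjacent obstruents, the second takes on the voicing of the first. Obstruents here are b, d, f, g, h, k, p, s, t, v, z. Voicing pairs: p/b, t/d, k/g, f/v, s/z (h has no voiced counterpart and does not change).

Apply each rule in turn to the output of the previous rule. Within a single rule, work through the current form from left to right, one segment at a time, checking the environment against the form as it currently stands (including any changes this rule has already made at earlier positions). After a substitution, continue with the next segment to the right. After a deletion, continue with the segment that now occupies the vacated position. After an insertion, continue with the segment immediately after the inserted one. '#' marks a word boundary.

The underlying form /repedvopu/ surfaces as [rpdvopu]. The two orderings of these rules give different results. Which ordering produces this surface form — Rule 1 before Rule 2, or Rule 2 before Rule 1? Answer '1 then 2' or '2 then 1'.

Order 1 then 2:
  1 Medial Vowel Deletion: [repedvopu] → [rpdvopu]
  2 Progressive Voicing Assimilation: [rpdvopu] → [rptfopu]
  result: [rptfopu]
Order 2 then 1:
  2 Progressive Voicing Assimilation: no change — [repedvopu]
  1 Medial Vowel Deletion: [repedvopu] → [rpdvopu]
  result: [rpdvopu]

2 then 1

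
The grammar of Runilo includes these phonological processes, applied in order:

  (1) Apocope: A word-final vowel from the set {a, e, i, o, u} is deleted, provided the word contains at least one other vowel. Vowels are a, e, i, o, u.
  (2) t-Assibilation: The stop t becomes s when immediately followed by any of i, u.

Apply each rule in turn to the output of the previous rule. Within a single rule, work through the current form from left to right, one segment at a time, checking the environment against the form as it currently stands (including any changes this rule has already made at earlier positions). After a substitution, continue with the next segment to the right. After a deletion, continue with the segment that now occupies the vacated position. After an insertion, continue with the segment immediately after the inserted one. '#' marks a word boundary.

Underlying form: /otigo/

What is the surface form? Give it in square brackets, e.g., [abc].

[osig]

(1) Apocope: [otigo] → [otig]
(2) t-Assibilation: [otig] → [osig]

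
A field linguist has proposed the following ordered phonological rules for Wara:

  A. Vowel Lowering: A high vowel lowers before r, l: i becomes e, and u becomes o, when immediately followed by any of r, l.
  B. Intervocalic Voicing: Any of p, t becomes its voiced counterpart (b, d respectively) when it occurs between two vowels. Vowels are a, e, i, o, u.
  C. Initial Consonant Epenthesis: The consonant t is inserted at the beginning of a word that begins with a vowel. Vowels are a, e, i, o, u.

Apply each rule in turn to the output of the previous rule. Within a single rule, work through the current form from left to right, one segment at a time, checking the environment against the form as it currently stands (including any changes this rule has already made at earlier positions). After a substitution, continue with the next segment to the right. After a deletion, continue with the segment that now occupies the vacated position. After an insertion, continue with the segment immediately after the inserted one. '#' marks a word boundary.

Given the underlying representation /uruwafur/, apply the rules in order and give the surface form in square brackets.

A Vowel Lowering: [uruwafur] → [oruwafor]
B Intervocalic Voicing: no change — [oruwafor]
C Initial Consonant Epenthesis: [oruwafor] → [toruwafor]

[toruwafor]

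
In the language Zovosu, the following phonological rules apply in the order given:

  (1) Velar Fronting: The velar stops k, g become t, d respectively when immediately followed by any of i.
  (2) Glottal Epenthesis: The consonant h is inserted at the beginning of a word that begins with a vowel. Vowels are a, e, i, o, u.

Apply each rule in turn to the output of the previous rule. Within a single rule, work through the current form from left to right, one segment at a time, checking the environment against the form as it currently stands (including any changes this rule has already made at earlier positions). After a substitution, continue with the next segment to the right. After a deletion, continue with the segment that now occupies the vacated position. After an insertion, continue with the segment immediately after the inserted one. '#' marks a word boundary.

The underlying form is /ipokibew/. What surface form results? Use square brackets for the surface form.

(1) Velar Fronting: [ipokibew] → [ipotibew]
(2) Glottal Epenthesis: [ipotibew] → [hipotibew]

[hipotibew]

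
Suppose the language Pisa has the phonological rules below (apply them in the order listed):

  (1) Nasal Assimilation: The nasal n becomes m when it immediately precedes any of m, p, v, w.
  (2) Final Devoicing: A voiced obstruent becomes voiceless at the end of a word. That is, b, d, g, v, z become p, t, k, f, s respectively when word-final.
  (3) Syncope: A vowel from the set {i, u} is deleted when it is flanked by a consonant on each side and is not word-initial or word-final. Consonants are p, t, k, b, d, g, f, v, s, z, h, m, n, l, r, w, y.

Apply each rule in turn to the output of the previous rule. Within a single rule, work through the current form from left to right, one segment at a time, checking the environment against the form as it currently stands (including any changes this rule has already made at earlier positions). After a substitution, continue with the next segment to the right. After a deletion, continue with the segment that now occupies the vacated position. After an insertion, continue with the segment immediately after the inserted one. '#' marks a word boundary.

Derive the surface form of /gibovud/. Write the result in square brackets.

[gbovt]

(1) Nasal Assimilation: no change — [gibovud]
(2) Final Devoicing: [gibovud] → [gibovut]
(3) Syncope: [gibovut] → [gbovt]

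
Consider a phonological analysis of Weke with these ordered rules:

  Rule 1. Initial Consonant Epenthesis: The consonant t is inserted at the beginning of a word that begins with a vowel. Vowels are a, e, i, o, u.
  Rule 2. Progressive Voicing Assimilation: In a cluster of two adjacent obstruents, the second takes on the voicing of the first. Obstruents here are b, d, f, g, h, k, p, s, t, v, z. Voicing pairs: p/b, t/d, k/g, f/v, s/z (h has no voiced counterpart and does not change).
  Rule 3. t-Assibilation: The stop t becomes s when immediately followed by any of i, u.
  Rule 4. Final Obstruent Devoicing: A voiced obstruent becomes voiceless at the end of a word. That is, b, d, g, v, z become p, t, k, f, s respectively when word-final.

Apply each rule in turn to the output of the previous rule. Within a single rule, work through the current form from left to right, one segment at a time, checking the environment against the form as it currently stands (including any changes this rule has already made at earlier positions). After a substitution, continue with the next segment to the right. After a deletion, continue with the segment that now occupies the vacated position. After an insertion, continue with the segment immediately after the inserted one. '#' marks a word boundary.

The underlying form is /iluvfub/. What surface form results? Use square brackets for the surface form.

Rule 1 Initial Consonant Epenthesis: [iluvfub] → [tiluvfub]
Rule 2 Progressive Voicing Assimilation: [tiluvfub] → [tiluvvub]
Rule 3 t-Assibilation: [tiluvvub] → [siluvvub]
Rule 4 Final Obstruent Devoicing: [siluvvub] → [siluvvup]

[siluvvup]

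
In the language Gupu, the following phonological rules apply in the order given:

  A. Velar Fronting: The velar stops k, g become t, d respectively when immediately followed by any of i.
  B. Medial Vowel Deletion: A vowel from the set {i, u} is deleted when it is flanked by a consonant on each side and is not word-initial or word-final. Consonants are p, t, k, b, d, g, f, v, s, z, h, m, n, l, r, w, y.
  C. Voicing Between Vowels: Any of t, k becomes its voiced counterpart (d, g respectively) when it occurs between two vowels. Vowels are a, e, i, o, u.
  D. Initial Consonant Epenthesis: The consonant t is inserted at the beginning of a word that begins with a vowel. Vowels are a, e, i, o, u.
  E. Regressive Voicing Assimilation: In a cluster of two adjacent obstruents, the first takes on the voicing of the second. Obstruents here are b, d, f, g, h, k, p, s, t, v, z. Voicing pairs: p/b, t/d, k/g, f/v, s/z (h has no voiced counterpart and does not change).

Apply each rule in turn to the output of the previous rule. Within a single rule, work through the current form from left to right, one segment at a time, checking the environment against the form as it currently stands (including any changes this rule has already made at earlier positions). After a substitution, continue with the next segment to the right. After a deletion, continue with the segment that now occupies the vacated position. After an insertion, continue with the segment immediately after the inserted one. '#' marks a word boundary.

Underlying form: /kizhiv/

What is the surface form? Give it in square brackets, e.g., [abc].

[dshv]

A Velar Fronting: [kizhiv] → [tizhiv]
B Medial Vowel Deletion: [tizhiv] → [tzhv]
C Voicing Between Vowels: no change — [tzhv]
D Initial Consonant Epenthesis: no change — [tzhv]
E Regressive Voicing Assimilation: [tzhv] → [dshv]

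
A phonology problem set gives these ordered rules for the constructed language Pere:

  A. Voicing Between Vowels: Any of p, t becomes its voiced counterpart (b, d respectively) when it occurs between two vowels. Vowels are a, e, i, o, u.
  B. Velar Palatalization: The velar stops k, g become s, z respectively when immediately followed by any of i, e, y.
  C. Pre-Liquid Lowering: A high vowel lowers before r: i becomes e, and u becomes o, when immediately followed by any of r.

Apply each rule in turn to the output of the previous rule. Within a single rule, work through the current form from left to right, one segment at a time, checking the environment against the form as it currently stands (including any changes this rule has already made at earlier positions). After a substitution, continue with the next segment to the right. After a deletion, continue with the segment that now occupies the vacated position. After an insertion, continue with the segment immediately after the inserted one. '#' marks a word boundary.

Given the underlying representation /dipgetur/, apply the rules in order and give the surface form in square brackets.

[dipzedor]

A Voicing Between Vowels: [dipgetur] → [dipgedur]
B Velar Palatalization: [dipgedur] → [dipzedur]
C Pre-Liquid Lowering: [dipzedur] → [dipzedor]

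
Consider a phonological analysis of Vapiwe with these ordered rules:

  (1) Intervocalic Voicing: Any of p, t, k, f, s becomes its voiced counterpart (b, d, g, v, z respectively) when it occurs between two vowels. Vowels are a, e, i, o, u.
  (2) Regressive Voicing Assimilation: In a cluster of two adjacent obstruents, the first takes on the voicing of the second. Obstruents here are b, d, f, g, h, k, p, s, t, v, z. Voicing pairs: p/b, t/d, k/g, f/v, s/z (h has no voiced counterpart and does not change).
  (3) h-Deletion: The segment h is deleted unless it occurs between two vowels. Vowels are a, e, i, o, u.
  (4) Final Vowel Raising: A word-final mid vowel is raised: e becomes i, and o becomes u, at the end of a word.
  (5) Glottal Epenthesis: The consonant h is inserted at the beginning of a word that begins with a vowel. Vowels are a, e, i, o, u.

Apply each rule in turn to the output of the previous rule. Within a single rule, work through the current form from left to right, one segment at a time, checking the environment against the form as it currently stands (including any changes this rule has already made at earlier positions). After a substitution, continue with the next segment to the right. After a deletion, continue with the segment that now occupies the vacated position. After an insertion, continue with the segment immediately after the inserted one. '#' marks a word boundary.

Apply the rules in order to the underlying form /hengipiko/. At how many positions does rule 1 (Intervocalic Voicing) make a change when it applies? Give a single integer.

2

(1) Intervocalic Voicing: [hengipiko] → [hengibigo]
(2) Regressive Voicing Assimilation: no change — [hengibigo]
(3) h-Deletion: [hengibigo] → [engibigo]
(4) Final Vowel Raising: [engibigo] → [engibigu]
(5) Glottal Epenthesis: [engibigu] → [hengibigu]
Rule 1 changed 2 position(s).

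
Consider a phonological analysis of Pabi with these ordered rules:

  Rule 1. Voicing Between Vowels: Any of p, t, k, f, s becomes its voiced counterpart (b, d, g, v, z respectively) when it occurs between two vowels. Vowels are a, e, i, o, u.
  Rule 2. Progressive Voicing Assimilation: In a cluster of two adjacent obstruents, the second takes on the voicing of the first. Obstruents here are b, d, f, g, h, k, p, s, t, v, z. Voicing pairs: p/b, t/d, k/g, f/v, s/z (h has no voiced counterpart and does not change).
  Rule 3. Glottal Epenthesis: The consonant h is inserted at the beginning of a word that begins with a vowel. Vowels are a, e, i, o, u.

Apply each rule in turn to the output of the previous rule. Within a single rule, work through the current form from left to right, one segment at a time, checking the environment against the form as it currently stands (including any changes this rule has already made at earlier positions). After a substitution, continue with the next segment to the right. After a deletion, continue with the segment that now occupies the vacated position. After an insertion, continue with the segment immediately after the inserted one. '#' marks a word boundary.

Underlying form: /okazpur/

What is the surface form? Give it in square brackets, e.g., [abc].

Rule 1 Voicing Between Vowels: [okazpur] → [ogazpur]
Rule 2 Progressive Voicing Assimilation: [ogazpur] → [ogazbur]
Rule 3 Glottal Epenthesis: [ogazbur] → [hogazbur]

[hogazbur]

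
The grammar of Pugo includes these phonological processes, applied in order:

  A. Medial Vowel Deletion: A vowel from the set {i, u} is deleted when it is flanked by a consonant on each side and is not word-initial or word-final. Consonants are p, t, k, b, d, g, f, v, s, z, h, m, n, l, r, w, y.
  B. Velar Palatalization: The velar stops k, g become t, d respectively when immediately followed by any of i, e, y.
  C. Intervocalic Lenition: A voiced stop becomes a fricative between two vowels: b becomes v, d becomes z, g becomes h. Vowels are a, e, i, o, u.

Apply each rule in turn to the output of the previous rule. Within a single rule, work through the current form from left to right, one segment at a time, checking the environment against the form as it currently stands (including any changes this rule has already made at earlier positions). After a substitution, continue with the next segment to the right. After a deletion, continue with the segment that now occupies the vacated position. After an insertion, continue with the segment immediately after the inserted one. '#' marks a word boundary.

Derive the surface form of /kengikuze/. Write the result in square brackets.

[tengkze]

A Medial Vowel Deletion: [kengikuze] → [kengkze]
B Velar Palatalization: [kengkze] → [tengkze]
C Intervocalic Lenition: no change — [tengkze]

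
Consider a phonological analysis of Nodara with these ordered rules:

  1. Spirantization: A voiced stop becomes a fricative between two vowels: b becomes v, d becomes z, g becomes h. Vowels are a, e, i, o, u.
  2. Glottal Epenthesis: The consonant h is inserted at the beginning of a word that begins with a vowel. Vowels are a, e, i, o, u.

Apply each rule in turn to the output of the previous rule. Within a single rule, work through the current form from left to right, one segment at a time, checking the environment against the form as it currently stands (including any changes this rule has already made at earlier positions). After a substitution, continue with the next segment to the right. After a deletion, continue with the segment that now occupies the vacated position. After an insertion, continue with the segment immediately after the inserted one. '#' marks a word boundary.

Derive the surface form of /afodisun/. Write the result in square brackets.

1 Spirantization: [afodisun] → [afozisun]
2 Glottal Epenthesis: [afozisun] → [hafozisun]

[hafozisun]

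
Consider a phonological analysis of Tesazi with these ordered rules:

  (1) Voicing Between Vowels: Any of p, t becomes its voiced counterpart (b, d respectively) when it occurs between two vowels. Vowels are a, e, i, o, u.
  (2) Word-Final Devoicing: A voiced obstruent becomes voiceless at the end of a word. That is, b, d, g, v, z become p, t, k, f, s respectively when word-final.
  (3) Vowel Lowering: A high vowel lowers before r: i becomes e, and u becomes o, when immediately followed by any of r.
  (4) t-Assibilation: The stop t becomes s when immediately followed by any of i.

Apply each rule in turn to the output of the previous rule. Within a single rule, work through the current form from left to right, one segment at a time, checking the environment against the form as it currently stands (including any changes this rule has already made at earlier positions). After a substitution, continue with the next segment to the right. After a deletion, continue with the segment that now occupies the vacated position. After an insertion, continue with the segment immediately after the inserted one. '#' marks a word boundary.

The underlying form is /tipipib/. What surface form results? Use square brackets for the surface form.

(1) Voicing Between Vowels: [tipipib] → [tibibib]
(2) Word-Final Devoicing: [tibibib] → [tibibip]
(3) Vowel Lowering: no change — [tibibip]
(4) t-Assibilation: [tibibip] → [sibibip]

[sibibip]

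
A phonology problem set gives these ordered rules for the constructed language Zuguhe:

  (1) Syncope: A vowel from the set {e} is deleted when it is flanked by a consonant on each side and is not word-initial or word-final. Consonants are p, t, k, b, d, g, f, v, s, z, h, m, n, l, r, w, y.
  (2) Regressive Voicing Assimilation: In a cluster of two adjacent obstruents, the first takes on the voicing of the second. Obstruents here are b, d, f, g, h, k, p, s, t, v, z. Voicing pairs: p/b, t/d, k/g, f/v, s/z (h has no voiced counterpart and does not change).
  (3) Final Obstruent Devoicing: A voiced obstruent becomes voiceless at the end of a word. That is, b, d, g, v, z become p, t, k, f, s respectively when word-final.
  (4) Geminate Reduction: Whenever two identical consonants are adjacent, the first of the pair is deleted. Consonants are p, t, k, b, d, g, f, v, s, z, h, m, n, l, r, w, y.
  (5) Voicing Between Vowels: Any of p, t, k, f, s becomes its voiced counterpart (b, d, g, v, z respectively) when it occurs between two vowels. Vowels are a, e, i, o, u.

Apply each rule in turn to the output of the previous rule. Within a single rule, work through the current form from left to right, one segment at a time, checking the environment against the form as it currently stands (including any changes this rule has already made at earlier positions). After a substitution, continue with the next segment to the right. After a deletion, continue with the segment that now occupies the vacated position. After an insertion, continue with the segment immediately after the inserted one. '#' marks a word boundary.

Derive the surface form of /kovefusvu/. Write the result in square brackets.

[kovuzvu]

(1) Syncope: [kovefusvu] → [kovfusvu]
(2) Regressive Voicing Assimilation: [kovfusvu] → [koffuzvu]
(3) Final Obstruent Devoicing: no change — [koffuzvu]
(4) Geminate Reduction: [koffuzvu] → [kofuzvu]
(5) Voicing Between Vowels: [kofuzvu] → [kovuzvu]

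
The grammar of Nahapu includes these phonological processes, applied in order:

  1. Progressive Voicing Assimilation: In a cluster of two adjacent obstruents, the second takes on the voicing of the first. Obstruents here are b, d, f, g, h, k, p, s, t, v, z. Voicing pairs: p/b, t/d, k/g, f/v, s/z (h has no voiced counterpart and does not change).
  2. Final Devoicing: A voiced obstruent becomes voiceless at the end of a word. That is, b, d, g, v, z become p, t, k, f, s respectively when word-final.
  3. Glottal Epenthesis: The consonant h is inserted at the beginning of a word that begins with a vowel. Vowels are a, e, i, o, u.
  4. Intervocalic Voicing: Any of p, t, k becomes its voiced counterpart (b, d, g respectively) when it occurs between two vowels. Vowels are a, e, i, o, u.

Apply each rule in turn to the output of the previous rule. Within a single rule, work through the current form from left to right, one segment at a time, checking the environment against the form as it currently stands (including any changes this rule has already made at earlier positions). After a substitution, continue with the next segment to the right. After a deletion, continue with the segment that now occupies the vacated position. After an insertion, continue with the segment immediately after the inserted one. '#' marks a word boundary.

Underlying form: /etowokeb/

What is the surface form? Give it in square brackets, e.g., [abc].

1 Progressive Voicing Assimilation: no change — [etowokeb]
2 Final Devoicing: [etowokeb] → [etowokep]
3 Glottal Epenthesis: [etowokep] → [hetowokep]
4 Intervocalic Voicing: [hetowokep] → [hedowogep]

[hedowogep]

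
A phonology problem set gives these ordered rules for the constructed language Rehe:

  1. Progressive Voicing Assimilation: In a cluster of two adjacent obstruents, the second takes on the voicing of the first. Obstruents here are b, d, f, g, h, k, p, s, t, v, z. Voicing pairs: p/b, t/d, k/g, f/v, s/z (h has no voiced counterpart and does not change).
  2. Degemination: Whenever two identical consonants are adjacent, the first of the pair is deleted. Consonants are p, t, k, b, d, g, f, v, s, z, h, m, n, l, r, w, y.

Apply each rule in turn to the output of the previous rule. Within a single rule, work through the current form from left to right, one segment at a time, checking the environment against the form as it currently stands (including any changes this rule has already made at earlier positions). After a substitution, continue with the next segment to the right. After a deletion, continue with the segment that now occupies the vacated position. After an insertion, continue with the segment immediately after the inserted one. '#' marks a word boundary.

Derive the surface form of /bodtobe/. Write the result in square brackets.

1 Progressive Voicing Assimilation: [bodtobe] → [boddobe]
2 Degemination: [boddobe] → [bodobe]

[bodobe]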